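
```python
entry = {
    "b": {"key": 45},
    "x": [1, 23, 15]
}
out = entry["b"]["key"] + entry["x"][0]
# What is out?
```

Trace:
`entry = { ...` → entry = {'b': {'key': 45}, 'x': [1, 23, 15]}
`out = entry["b"]["key"] + entry["x"][0]` → out = 46
So out = 46

Answer: 46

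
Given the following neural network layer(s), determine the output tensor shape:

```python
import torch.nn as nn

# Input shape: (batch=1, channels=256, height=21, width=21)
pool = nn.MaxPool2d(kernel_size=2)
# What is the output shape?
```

Input: (1, 256, 21, 21) -> Output: (1, 256, 10, 10)

Answer: (1, 256, 10, 10)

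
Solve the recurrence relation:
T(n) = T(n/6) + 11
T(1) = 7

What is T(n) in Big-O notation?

Each step divides n by 6 and adds 11. After log_6(n) steps we reach T(1)=7. So T(n) = 11·log_6(n) + 7 = O(log n).

Answer: O(log n)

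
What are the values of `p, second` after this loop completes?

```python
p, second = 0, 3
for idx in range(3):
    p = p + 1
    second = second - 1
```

p goes 0→3, second goes 3→0
`p, second` takes the values: (0, 3) → (1, 3) → (1, 2) → (2, 2) → (2, 1) → (3, 1) → (3, 0)

Answer: 3, 0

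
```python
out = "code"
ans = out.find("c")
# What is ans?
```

Trace:
`out = "code"` → out = 'code'
`ans = out.find("c")` → ans = 0
So ans = 0

Answer: 0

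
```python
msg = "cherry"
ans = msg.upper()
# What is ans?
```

Trace:
`msg = "cherry"` → msg = 'cherry'
`ans = msg.upper()` → ans = 'CHERRY'
So ans = 'CHERRY'

Answer: 'CHERRY'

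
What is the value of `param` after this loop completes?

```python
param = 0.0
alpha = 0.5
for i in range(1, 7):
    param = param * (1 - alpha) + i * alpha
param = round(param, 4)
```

Moving average with lr=0.5
`param` takes the values: 0.0 → 0.5 → 1.25 → 2.125 → 3.0625 → 4.03125 → 5.015625 → 5.0156

Answer: 5.0156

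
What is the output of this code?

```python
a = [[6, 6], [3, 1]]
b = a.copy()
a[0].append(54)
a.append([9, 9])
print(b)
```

Key concept: shallow copy with nested lists.
Step by step:
`a = [[6, 6], [3, 1]]` → a = [[6, 6], [3, 1]]
`b = a.copy()` → b = [[6, 6], [3, 1]]
`a[0].append(54)` → a = [[6, 6, 54], [3, 1]]; b = [[6, 6, 54], [3, 1]]
`a.append([9, 9])` → a = [[6, 6, 54], [3, 1], [9, 9]]
`print(b)` → prints [[6, 6, 54], [3, 1]]

Answer: [[6, 6, 54], [3, 1]]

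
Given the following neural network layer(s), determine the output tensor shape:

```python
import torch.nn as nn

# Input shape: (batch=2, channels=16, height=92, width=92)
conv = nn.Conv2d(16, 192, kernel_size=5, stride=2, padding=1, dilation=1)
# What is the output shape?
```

Input: (2, 16, 92, 92) -> Output: (2, 192, 45, 45)

Answer: (2, 192, 45, 45)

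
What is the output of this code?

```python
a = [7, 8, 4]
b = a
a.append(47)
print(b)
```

Key concept: basic list aliasing.
Step by step:
`a = [7, 8, 4]` → a = [7, 8, 4]
`b = a` → b = [7, 8, 4] (same object as a)
`a.append(47)` → a = [7, 8, 4, 47] (same object as b); b = [7, 8, 4, 47] (same object as a)
`print(b)` → prints [7, 8, 4, 47]

Answer: [7, 8, 4, 47]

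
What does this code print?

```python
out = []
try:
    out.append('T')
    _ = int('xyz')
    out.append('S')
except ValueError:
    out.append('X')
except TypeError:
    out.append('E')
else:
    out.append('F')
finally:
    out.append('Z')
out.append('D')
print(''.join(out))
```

Execution trace: 'T' (try body) → 'X' (except ValueError) → 'Z' (finally) → 'D' (after the try/except). Output: TXZD

Answer: TXZD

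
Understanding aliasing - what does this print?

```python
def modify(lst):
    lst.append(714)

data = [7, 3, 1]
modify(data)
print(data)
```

Key concept: function modifies passed list.
Step by step:
`data = [7, 3, 1]` → data = [7, 3, 1]
`modify(data)` → data = [7, 3, 1, 714]
`print(data)` → prints [7, 3, 1, 714]

Answer: [7, 3, 1, 714]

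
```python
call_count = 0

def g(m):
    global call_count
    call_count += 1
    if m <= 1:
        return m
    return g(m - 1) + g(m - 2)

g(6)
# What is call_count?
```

Calls(m) = 1 + Calls(m-1) + Calls(m-2); Calls(0)=Calls(1)=1. For m=6 this gives 25.

Answer: 25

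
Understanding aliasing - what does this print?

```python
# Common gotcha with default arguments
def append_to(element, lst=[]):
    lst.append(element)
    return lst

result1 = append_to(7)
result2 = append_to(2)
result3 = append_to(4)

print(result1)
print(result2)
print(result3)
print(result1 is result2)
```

Key concept: mutable default argument gotcha.
Step by step:
`result1 = append_to(7)` → result1 = [7]
`result2 = append_to(2)` → result1 = [7, 2] (same object as result2); result2 = [7, 2] (same object as result1)
`result3 = append_to(4)` → result1 = [7, 2, 4] (same object as result2, result3); result2 = [7, 2, 4] (same object as result1, result3); result3 = [7, 2, 4] (same object as result1, result2)
`print(result1)` → prints [7, 2, 4]
`print(result2)` → prints [7, 2, 4]
`print(result3)` → prints [7, 2, 4]
`print(result1 is result2)` → prints True

Answer:
[7, 2, 4]
[7, 2, 4]
[7, 2, 4]
True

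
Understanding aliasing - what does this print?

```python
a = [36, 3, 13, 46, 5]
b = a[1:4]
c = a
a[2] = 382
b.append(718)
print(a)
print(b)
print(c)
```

Key concept: slice vs alias.
Step by step:
`a = [36, 3, 13, 46, 5]` → a = [36, 3, 13, 46, 5]
`b = a[1:4]` → b = [3, 13, 46]
`c = a` → c = [36, 3, 13, 46, 5] (same object as a)
`a[2] = 382` → a = [36, 3, 382, 46, 5] (same object as c); c = [36, 3, 382, 46, 5] (same object as a)
`b.append(718)` → b = [3, 13, 46, 718]
`print(a)` → prints [36, 3, 382, 46, 5]
`print(b)` → prints [3, 13, 46, 718]
`print(c)` → prints [36, 3, 382, 46, 5]

Answer:
[36, 3, 382, 46, 5]
[3, 13, 46, 718]
[36, 3, 382, 46, 5]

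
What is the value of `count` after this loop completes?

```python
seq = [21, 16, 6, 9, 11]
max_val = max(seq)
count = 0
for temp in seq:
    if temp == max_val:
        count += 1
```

Count of max value 21 in [21, 16, 6, 9, 11]
`count` takes the values: 0 → 1

Answer: 1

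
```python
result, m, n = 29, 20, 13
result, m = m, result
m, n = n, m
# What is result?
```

Trace:
`result, m, n = 29, 20, 13` → result = 29; m = 20; n = 13
`result, m = m, result` → result = 20; m = 29
`m, n = n, m` → m = 13; n = 29
So result = 20

Answer: 20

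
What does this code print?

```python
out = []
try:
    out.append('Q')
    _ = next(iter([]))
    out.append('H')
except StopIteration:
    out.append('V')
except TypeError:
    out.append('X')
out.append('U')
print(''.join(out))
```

Execution trace: 'Q' (try body) → 'V' (except StopIteration) → 'U' (after the try/except). Output: QVU

Answer: QVU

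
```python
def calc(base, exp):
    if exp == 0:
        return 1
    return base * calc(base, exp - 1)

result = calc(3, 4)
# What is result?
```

calc(3, 4) = 3 * 3 * 3 * 3 = 81

Answer: 81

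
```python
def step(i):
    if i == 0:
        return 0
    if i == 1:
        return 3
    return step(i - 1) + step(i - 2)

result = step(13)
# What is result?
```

Build up from base cases: step(0)=0, step(1)=3, step(2)=3, step(3)=6, step(4)=9, step(5)=15, step(6)=24, ..., step(13)=699

Answer: 699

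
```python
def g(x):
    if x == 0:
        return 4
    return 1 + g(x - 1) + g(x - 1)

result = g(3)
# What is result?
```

g(x) = 1 + 2·g(x-1), g(0)=4. Closed form: (4+1)·2^3 - 1 = 39.

Answer: 39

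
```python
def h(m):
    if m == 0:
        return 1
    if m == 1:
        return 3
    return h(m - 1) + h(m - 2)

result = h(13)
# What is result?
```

Build up from base cases: h(0)=1, h(1)=3, h(2)=4, h(3)=7, h(4)=11, h(5)=18, h(6)=29, ..., h(13)=843

Answer: 843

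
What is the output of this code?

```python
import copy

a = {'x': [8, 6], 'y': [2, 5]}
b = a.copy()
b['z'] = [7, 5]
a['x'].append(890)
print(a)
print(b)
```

Key concept: shallow copy of dict with mutable values.
Step by step:
`a = {'x': [8, 6], 'y': [2, 5]}` → a = {'x': [8, 6], 'y': [2, 5]}
`b = a.copy()` → b = {'x': [8, 6], 'y': [2, 5]}
`b['z'] = [7, 5]` → b = {'x': [8, 6], 'y': [2, 5], 'z': [7, 5]}
`a['x'].append(890)` → a = {'x': [8, 6, 890], 'y': [2, 5]}; b = {'x': [8, 6, 890], 'y': [2, 5], 'z': [7, 5]}
`print(a)` → prints {'x': [8, 6, 890], 'y': [2, 5]}
`print(b)` → prints {'x': [8, 6, 890], 'y': [2, 5], 'z': [7, 5]}

Answer:
{'x': [8, 6, 890], 'y': [2, 5]}
{'x': [8, 6, 890], 'y': [2, 5], 'z': [7, 5]}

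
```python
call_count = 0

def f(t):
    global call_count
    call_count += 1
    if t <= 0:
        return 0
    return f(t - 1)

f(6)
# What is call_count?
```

Linear recursion stepping by 1: 7 calls from t=6 down to ≤0.

Answer: 7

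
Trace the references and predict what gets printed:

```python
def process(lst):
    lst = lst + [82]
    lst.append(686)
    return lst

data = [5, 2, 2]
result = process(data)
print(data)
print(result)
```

Key concept: rebinding parameter vs mutation.
Step by step:
`data = [5, 2, 2]` → data = [5, 2, 2]
`result = process(data)` → result = [5, 2, 2, 82, 686]
`print(data)` → prints [5, 2, 2]
`print(result)` → prints [5, 2, 2, 82, 686]

Answer:
[5, 2, 2]
[5, 2, 2, 82, 686]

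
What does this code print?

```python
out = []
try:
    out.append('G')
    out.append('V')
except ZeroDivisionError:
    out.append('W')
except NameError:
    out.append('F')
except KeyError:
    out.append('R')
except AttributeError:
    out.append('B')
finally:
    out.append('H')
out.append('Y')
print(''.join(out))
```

Execution trace: 'G' (try body) → 'V' (try body, no exception) → 'H' (finally) → 'Y' (after the try/except). Output: GVHY

Answer: GVHY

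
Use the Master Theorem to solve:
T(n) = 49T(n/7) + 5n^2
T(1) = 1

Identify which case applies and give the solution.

a=49, b=7, f(n)=5n^2. log_7(49) = 2. Since c=2 = 2, Case 2 applies: T(n) = Θ(n^log_b(a) · log n) = O(n^2 log n).

Answer: O(n^2 log n) - Case 2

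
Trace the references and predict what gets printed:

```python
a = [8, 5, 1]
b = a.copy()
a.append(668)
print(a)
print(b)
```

Key concept: list.copy() creates independent copy.
Step by step:
`a = [8, 5, 1]` → a = [8, 5, 1]
`b = a.copy()` → b = [8, 5, 1]
`a.append(668)` → a = [8, 5, 1, 668]
`print(a)` → prints [8, 5, 1, 668]
`print(b)` → prints [8, 5, 1]

Answer:
[8, 5, 1, 668]
[8, 5, 1]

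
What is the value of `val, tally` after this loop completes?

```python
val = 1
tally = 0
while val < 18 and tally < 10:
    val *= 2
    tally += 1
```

Double until >= 18 or 10 iterations
`val, tally` takes the values: (1, 0) → (2, 0) → (2, 1) → (4, 1) → (4, 2) → (8, 2) → (8, 3) → (16, 3) → (16, 4) → (32, 4) → (32, 5)

Answer: 32, 5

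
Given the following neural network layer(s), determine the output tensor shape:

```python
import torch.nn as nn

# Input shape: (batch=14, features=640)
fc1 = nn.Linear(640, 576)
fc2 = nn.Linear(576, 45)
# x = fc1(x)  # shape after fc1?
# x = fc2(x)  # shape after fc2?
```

Input: (14, 640) -> after fc1: (14, 576) -> Output: (14, 45)

Answer: (14, 45)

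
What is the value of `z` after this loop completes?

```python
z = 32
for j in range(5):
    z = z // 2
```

Halve 5 times: 32 // 2^5 = 1
`z` takes the values: 32 → 16 → 8 → 4 → 2 → 1

Answer: 1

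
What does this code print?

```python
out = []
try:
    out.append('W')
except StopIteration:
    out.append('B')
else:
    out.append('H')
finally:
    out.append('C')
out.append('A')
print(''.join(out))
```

Execution trace: 'W' (try body, no exception) → 'H' (else) → 'C' (finally) → 'A' (after the try/except). Output: WHCA

Answer: WHCA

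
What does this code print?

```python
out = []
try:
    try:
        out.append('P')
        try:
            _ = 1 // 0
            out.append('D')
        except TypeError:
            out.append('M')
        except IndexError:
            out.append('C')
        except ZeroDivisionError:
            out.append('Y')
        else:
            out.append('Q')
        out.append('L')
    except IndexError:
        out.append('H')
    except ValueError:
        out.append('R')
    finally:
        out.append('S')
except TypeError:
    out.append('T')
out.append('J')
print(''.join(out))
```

Execution trace: 'P' (try body) → 'Y' (inner except ZeroDivisionError) → 'L' (try body, no exception) → 'S' (finally) → 'J' (after the try/except). Output: PYLSJ

Answer: PYLSJ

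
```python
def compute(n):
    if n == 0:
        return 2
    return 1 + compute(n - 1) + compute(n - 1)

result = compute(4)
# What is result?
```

compute(n) = 1 + 2·compute(n-1), compute(0)=2. Closed form: (2+1)·2^4 - 1 = 47.

Answer: 47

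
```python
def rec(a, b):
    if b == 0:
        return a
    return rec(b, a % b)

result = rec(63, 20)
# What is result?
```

rec(63, 20) -> rec(20, 3) -> rec(3, 2) -> rec(2, 1) -> rec(1, 0) -> 1

Answer: 1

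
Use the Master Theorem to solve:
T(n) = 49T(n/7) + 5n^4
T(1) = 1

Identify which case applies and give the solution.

a=49, b=7, f(n)=5n^4. log_7(49) = 2. Since c=4 > 2 and the regularity condition holds (49(n/7)^4 = (49/7^4)n^4 with 49/7^4 < 1), Case 3 applies: T(n) = Θ(f(n)) = O(n^4).

Answer: O(n^4) - Case 3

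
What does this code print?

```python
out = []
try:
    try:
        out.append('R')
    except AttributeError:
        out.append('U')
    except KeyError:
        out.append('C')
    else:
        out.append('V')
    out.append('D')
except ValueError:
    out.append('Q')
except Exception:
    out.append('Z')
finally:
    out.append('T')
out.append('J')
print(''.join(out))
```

Execution trace: 'R' (inner try body, no exception) → 'V' (inner else) → 'D' (try body, no exception) → 'T' (finally) → 'J' (after the try/except). Output: RVDTJ

Answer: RVDTJ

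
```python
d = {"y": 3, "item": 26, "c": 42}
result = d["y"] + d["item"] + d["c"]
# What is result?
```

Trace:
`d = {"y": 3, "item": 26, "c": 42}` → d = {'y': 3, 'item': 26, 'c': 42}
`result = d["y"] + d["item"] + d["c"]` → result = 71
So result = 71

Answer: 71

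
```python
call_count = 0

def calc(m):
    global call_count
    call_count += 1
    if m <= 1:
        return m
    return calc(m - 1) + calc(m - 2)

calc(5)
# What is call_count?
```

Calls(m) = 1 + Calls(m-1) + Calls(m-2); Calls(0)=Calls(1)=1. For m=5 this gives 15.

Answer: 15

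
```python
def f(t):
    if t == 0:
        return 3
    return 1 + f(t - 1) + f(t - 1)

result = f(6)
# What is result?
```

f(t) = 1 + 2·f(t-1), f(0)=3. Closed form: (3+1)·2^6 - 1 = 255.

Answer: 255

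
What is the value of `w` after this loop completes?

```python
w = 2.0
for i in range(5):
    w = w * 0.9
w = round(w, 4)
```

Exponential decay: 2.0 * 0.9^5
`w` takes the values: 2.0 → 1.8 → 1.62 → 1.458 → 1.3122 → 1.18098 → 1.181

Answer: 1.181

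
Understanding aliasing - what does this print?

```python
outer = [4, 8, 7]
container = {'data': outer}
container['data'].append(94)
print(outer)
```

Key concept: dict holds reference to list.
Step by step:
`outer = [4, 8, 7]` → outer = [4, 8, 7]
`container = {'data': outer}` → container = {'data': [4, 8, 7]}
`container['data'].append(94)` → outer = [4, 8, 7, 94]; container = {'data': [4, 8, 7, 94]}
`print(outer)` → prints [4, 8, 7, 94]

Answer: [4, 8, 7, 94]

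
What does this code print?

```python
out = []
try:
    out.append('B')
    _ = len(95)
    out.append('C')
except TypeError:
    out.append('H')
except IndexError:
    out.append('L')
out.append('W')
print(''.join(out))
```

Execution trace: 'B' (try body) → 'H' (except TypeError) → 'W' (after the try/except). Output: BHW

Answer: BHW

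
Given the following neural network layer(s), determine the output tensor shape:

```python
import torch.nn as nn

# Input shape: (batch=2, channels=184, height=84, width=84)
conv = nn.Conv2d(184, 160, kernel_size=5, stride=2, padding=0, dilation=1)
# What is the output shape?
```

Input: (2, 184, 84, 84) -> Output: (2, 160, 40, 40)

Answer: (2, 160, 40, 40)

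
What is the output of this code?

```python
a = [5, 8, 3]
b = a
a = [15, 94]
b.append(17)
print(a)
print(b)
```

Key concept: rebinding vs mutation: a is rebound to a new list, b still points at the original.
Step by step:
`a = [5, 8, 3]` → a = [5, 8, 3]
`b = a` → b = [5, 8, 3] (same object as a)
`a = [15, 94]` → a = [15, 94]
`b.append(17)` → b = [5, 8, 3, 17]
`print(a)` → prints [15, 94]
`print(b)` → prints [5, 8, 3, 17]

Answer:
[15, 94]
[5, 8, 3, 17]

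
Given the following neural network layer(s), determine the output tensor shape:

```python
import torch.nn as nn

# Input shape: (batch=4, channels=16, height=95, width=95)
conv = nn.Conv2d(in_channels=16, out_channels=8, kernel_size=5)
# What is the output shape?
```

Input: (4, 16, 95, 95) -> Output: (4, 8, 91, 91)

Answer: (4, 8, 91, 91)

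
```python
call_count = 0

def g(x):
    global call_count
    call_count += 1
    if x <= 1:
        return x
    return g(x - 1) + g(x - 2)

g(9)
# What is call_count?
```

Calls(x) = 1 + Calls(x-1) + Calls(x-2); Calls(0)=Calls(1)=1. For x=9 this gives 109.

Answer: 109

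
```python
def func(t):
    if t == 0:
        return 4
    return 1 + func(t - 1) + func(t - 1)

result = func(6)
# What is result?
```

func(t) = 1 + 2·func(t-1), func(0)=4. Closed form: (4+1)·2^6 - 1 = 319.

Answer: 319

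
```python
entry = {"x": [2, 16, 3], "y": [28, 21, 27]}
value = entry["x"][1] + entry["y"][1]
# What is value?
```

Trace:
`entry = {"x": [2, 16, 3], "y": [28, 21, 27]}` → entry = {'x': [2, 16, 3], 'y': [28, 21, 27]}
`value = entry["x"][1] + entry["y"][1]` → value = 37
So value = 37

Answer: 37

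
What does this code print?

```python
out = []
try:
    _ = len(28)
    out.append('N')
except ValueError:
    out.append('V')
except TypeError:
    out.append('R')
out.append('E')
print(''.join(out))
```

Execution trace: 'R' (except TypeError) → 'E' (after the try/except). Output: RE

Answer: RE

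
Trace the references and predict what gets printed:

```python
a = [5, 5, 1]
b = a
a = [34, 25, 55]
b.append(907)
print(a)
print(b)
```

Key concept: rebinding vs mutation: a is rebound to a new list, b still points at the original.
Step by step:
`a = [5, 5, 1]` → a = [5, 5, 1]
`b = a` → b = [5, 5, 1] (same object as a)
`a = [34, 25, 55]` → a = [34, 25, 55]
`b.append(907)` → b = [5, 5, 1, 907]
`print(a)` → prints [34, 25, 55]
`print(b)` → prints [5, 5, 1, 907]

Answer:
[34, 25, 55]
[5, 5, 1, 907]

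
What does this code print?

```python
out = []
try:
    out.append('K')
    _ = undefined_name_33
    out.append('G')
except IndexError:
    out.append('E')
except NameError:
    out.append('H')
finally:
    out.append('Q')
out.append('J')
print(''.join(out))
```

Execution trace: 'K' (try body) → 'H' (except NameError) → 'Q' (finally) → 'J' (after the try/except). Output: KHQJ

Answer: KHQJ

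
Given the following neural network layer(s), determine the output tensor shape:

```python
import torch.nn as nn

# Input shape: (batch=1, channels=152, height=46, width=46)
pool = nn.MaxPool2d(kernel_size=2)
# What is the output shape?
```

Input: (1, 152, 46, 46) -> Output: (1, 152, 23, 23)

Answer: (1, 152, 23, 23)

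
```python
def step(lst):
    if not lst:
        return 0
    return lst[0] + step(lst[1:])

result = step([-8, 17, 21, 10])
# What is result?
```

(-8) + 17 + 21 + 10 + 0 = 40

Answer: 40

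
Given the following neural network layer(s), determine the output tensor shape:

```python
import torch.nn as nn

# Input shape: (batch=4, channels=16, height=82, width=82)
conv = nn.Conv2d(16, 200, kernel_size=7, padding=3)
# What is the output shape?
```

Input: (4, 16, 82, 82) -> Output: (4, 200, 82, 82)

Answer: (4, 200, 82, 82)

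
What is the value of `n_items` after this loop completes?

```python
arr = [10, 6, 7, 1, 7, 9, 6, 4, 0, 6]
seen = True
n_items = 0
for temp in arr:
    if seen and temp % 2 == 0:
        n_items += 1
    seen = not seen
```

Count even values at even positions
`n_items` takes the values: 0 → 1 → 2 → 3

Answer: 3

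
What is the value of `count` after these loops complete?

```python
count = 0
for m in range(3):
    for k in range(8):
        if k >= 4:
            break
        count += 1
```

Inner breaks at 4, outer runs 3 times
`count` takes the values: 0 → 1 → 2 → 3 → 4 → 5 → 6 → 7 → 8 → 9 → 10 → 11 → 12

Answer: 12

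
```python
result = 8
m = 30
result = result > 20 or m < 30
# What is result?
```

Trace:
`result = 8` → result = 8
`m = 30` → m = 30
`result = result > 20 or m < 30` → result = False
So result = False

Answer: False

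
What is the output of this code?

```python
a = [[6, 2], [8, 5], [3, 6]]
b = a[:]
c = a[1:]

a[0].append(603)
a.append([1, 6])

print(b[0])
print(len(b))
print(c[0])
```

Key concept: slice with nested mutation.
Step by step:
`a = [[6, 2], [8, 5], [3, 6]]` → a = [[6, 2], [8, 5], [3, 6]]
`b = a[:]` → b = [[6, 2], [8, 5], [3, 6]]
`c = a[1:]` → c = [[8, 5], [3, 6]]
`a[0].append(603)` → a = [[6, 2, 603], [8, 5], [3, 6]]; b = [[6, 2, 603], [8, 5], [3, 6]]
`a.append([1, 6])` → a = [[6, 2, 603], [8, 5], [3, 6], [1, 6]]
`print(b[0])` → prints [6, 2, 603]
`print(len(b))` → prints 3
`print(c[0])` → prints [8, 5]

Answer:
[6, 2, 603]
3
[8, 5]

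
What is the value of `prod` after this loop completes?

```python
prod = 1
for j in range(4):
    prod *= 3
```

3^4 = 81
`prod` takes the values: 1 → 3 → 9 → 27 → 81

Answer: 81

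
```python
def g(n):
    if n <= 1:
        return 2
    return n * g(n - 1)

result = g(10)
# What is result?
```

g(10) = 10 * 9 * 8 * 7 * 6 * 5 * 4 * 3 * 2 * 2 = 7257600

Answer: 7257600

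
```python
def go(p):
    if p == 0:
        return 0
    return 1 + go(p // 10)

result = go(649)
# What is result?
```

Count of digits of 649: 3

Answer: 3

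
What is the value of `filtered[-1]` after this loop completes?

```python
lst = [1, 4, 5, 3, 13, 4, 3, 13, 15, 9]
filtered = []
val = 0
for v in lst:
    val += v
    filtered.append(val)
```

Cumulative sum ends at 70
`filtered` takes the values: [] → [1] → [1, 5] → [1, 5, 10] → [1, 5, 10, 13] → [1, 5, 10, 13, 26] → [1, 5, 10, 13, 26, 30] → [1, 5, 10, 13, 26, 30, 33] → [1, 5, 10, 13, 26, 30, 33, 46] → [1, 5, 10, 13, 26, 30, 33, 46, 61] → [1, 5, 10, 13, 26, 30, 33, 46, 61, 70]
So `filtered[-1]` = 70

Answer: 70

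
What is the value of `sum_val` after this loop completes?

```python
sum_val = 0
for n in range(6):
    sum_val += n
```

Sum of 0 to 5 = 15
`sum_val` takes the values: 0 → 1 → 3 → 6 → 10 → 15

Answer: 15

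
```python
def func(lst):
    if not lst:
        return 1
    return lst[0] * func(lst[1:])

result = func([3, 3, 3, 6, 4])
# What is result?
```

Product over [3, 3, 3, 6, 4] = 3 * 3 * 3 * 6 * 4 = 648

Answer: 648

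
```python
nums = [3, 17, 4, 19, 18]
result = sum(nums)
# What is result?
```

Trace:
`nums = [3, 17, 4, 19, 18]` → nums = [3, 17, 4, 19, 18]
`result = sum(nums)` → result = 61
So result = 61

Answer: 61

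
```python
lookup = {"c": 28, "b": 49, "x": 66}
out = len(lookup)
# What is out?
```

Trace:
`lookup = {"c": 28, "b": 49, "x": 66}` → lookup = {'c': 28, 'b': 49, 'x': 66}
`out = len(lookup)` → out = 3
So out = 3

Answer: 3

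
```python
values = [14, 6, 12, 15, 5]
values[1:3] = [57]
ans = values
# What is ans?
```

Trace:
`values = [14, 6, 12, 15, 5]` → values = [14, 6, 12, 15, 5]
`values[1:3] = [57]` → values = [14, 57, 15, 5]
`ans = values` → ans = [14, 57, 15, 5]
So ans = [14, 57, 15, 5]

Answer: [14, 57, 15, 5]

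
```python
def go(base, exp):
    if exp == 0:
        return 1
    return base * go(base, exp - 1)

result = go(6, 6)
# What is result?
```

go(6, 6) = 6 * 6 * 6 * 6 * 6 * 6 = 46656

Answer: 46656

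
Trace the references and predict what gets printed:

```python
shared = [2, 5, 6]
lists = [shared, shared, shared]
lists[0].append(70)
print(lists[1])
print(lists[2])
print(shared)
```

Key concept: list of same reference.
Step by step:
`shared = [2, 5, 6]` → shared = [2, 5, 6]
`lists = [shared, shared, shared]` → lists = [[2, 5, 6], [2, 5, 6], [2, 5, 6]]
`lists[0].append(70)` → shared = [2, 5, 6, 70]; lists = [[2, 5, 6, 70], [2, 5, 6, 70], [2, 5, 6, 70]]
`print(lists[1])` → prints [2, 5, 6, 70]
`print(lists[2])` → prints [2, 5, 6, 70]
`print(shared)` → prints [2, 5, 6, 70]

Answer:
[2, 5, 6, 70]
[2, 5, 6, 70]
[2, 5, 6, 70]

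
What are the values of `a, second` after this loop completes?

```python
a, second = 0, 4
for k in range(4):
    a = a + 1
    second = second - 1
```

a goes 0→4, second goes 4→0
`a, second` takes the values: (0, 4) → (1, 4) → (1, 3) → (2, 3) → (2, 2) → (3, 2) → (3, 1) → (4, 1) → (4, 0)

Answer: 4, 0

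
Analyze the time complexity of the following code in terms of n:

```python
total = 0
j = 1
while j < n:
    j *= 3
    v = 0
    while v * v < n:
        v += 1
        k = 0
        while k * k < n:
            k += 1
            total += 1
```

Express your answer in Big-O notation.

Each loop level contributes: log n × √n × √n. Multiplying the contributions gives O(n log n).

Answer: O(n log n)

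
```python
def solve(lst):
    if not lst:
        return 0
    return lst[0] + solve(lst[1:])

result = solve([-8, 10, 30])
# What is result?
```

(-8) + 10 + 30 + 0 = 32

Answer: 32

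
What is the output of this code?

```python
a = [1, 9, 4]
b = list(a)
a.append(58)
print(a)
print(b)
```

Key concept: list() constructor creates copy.
Step by step:
`a = [1, 9, 4]` → a = [1, 9, 4]
`b = list(a)` → b = [1, 9, 4]
`a.append(58)` → a = [1, 9, 4, 58]
`print(a)` → prints [1, 9, 4, 58]
`print(b)` → prints [1, 9, 4]

Answer:
[1, 9, 4, 58]
[1, 9, 4]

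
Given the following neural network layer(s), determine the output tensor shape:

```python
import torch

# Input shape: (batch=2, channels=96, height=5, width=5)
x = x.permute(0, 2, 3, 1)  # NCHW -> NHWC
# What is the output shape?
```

Input: (2, 96, 5, 5) -> Output: (2, 5, 5, 96)

Answer: (2, 5, 5, 96)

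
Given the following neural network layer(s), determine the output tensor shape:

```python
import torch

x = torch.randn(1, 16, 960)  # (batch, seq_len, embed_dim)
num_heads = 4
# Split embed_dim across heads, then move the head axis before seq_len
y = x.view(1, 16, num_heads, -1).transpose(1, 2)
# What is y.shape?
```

Input: (1, 16, 960) -> head_dim = 960 // 4 = 240; after view: (1, 16, 4, 240) -> after transpose(1, 2): (1, 4, 16, 240) -> Output: (1, 4, 16, 240)

Answer: (1, 4, 16, 240)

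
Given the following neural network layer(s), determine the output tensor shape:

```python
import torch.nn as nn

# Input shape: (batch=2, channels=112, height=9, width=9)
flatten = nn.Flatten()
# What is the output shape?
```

Input: (2, 112, 9, 9) -> Output: (2, 9072)

Answer: (2, 9072)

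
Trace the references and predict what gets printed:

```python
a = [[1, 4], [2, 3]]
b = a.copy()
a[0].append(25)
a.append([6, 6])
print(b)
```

Key concept: shallow copy with nested lists.
Step by step:
`a = [[1, 4], [2, 3]]` → a = [[1, 4], [2, 3]]
`b = a.copy()` → b = [[1, 4], [2, 3]]
`a[0].append(25)` → a = [[1, 4, 25], [2, 3]]; b = [[1, 4, 25], [2, 3]]
`a.append([6, 6])` → a = [[1, 4, 25], [2, 3], [6, 6]]
`print(b)` → prints [[1, 4, 25], [2, 3]]

Answer: [[1, 4, 25], [2, 3]]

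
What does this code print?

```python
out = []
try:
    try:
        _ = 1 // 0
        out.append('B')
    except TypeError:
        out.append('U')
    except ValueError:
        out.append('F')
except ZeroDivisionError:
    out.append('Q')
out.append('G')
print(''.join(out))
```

Execution trace: 'Q' (outer except ZeroDivisionError) → 'G' (after the try/except). Output: QG

Answer: QG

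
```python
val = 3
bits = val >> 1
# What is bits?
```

Trace:
`val = 3` → val = 3
`bits = val >> 1` → bits = 1
So bits = 1

Answer: 1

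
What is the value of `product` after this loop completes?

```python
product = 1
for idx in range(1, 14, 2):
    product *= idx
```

Product of 1, 3, 5, ... up to 13
`product` takes the values: 1 → 3 → 15 → 105 → 945 → 10395 → 135135

Answer: 135135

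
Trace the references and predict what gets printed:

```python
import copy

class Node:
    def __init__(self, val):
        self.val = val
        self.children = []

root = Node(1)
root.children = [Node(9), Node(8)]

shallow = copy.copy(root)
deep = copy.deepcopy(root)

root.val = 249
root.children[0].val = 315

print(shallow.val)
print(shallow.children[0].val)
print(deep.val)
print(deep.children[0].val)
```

Key concept: deep copy with custom objects.
Step by step:
`root = Node(1)` → root = Node(val=1, children=[])
`root.children = [Node(9), Node(8)]` → root = Node(val=1, children=[Node(val=9, children=[]), Node(val=8, children=[])])
`shallow = copy.copy(root)` → shallow = Node(val=1, children=[Node(val=9, children=[]), Node(val=8, children=[])])
`deep = copy.deepcopy(root)` → deep = Node(val=1, children=[Node(val=9, children=[]), Node(val=8, children=[])])
`root.val = 249` → root = Node(val=249, children=[Node(val=9, children=[]), Node(val=8, children=[])])
`root.children[0].val = 315` → root = Node(val=249, children=[Node(val=315, children=[]), Node(val=8, children=[])]); shallow = Node(val=1, children=[Node(val=315, children=[]), Node(val=8, children=[])])
`print(shallow.val)` → prints 1
`print(shallow.children[0].val)` → prints 315
`print(deep.val)` → prints 1
`print(deep.children[0].val)` → prints 9

Answer:
1
315
1
9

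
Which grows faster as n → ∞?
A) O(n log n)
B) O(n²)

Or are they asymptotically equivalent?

O(n log n) vs O(n²): Higher order terms dominate.

Answer: B) O(n²) grows faster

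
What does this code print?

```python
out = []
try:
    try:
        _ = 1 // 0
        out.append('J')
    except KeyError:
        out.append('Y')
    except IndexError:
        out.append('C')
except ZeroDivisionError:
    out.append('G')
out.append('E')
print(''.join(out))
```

Execution trace: 'G' (outer except ZeroDivisionError) → 'E' (after the try/except). Output: GE

Answer: GE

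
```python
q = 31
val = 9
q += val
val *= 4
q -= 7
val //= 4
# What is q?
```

Trace:
`q = 31` → q = 31
`val = 9` → val = 9
`q += val` → q = 40
`val *= 4` → val = 36
`q -= 7` → q = 33
`val //= 4` → val = 9
So q = 33

Answer: 33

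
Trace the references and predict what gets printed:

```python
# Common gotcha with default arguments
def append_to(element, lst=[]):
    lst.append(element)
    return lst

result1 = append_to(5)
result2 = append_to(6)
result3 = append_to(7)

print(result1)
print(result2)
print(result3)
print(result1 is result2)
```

Key concept: mutable default argument gotcha.
Step by step:
`result1 = append_to(5)` → result1 = [5]
`result2 = append_to(6)` → result1 = [5, 6] (same object as result2); result2 = [5, 6] (same object as result1)
`result3 = append_to(7)` → result1 = [5, 6, 7] (same object as result2, result3); result2 = [5, 6, 7] (same object as result1, result3); result3 = [5, 6, 7] (same object as result1, result2)
`print(result1)` → prints [5, 6, 7]
`print(result2)` → prints [5, 6, 7]
`print(result3)` → prints [5, 6, 7]
`print(result1 is result2)` → prints True

Answer:
[5, 6, 7]
[5, 6, 7]
[5, 6, 7]
True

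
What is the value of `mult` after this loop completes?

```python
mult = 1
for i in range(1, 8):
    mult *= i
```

7! = 5040
`mult` takes the values: 1 → 2 → 6 → 24 → 120 → 720 → 5040

Answer: 5040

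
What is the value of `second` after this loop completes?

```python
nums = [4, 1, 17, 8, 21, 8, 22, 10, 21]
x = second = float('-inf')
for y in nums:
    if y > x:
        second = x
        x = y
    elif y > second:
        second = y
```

Second largest (with repeats) in [4, 1, 17, 8, 21, 8, 22, 10, 21]
`second` takes the values: -inf → 1 → 4 → 8 → 17 → 21

Answer: 21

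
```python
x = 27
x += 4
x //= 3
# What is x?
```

Trace:
`x = 27` → x = 27
`x += 4` → x = 31
`x //= 3` → x = 10
So x = 10

Answer: 10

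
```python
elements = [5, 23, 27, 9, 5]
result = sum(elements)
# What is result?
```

Trace:
`elements = [5, 23, 27, 9, 5]` → elements = [5, 23, 27, 9, 5]
`result = sum(elements)` → result = 69
So result = 69

Answer: 69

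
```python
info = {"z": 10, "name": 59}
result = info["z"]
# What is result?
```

Trace:
`info = {"z": 10, "name": 59}` → info = {'z': 10, 'name': 59}
`result = info["z"]` → result = 10
So result = 10

Answer: 10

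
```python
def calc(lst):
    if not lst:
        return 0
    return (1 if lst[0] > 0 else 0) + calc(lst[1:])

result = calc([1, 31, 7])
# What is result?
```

Count of positive elements in [1, 31, 7] = 3

Answer: 3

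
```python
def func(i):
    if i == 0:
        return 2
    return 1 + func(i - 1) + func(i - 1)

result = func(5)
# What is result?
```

func(i) = 1 + 2·func(i-1), func(0)=2. Closed form: (2+1)·2^5 - 1 = 95.

Answer: 95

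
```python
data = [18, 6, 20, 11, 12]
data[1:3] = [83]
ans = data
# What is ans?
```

Trace:
`data = [18, 6, 20, 11, 12]` → data = [18, 6, 20, 11, 12]
`data[1:3] = [83]` → data = [18, 83, 11, 12]
`ans = data` → ans = [18, 83, 11, 12]
So ans = [18, 83, 11, 12]

Answer: [18, 83, 11, 12]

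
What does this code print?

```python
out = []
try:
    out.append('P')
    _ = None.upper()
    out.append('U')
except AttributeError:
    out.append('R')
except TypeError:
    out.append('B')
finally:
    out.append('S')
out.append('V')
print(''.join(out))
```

Execution trace: 'P' (try body) → 'R' (except AttributeError) → 'S' (finally) → 'V' (after the try/except). Output: PRSV

Answer: PRSV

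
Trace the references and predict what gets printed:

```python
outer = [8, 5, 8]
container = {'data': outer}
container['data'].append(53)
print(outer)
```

Key concept: dict holds reference to list.
Step by step:
`outer = [8, 5, 8]` → outer = [8, 5, 8]
`container = {'data': outer}` → container = {'data': [8, 5, 8]}
`container['data'].append(53)` → outer = [8, 5, 8, 53]; container = {'data': [8, 5, 8, 53]}
`print(outer)` → prints [8, 5, 8, 53]

Answer: [8, 5, 8, 53]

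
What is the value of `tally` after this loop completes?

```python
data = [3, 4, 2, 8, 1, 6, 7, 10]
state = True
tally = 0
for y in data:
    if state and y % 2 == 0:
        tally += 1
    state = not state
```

Count even values at even positions
`tally` takes the values: 0 → 1

Answer: 1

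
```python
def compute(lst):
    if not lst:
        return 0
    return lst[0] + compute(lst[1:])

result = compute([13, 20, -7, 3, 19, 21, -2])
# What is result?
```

13 + 20 + (-7) + 3 + 19 + 21 + (-2) + 0 = 67

Answer: 67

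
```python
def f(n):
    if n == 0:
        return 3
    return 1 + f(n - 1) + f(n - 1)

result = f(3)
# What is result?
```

f(n) = 1 + 2·f(n-1), f(0)=3. Closed form: (3+1)·2^3 - 1 = 31.

Answer: 31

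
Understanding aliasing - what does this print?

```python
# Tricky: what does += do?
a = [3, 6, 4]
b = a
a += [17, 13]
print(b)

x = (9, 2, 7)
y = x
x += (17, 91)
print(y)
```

Key concept: += behavior differs for mutable vs immutable.
Step by step:
`a = [3, 6, 4]` → a = [3, 6, 4]
`b = a` → b = [3, 6, 4] (same object as a)
`a += [17, 13]` → a = [3, 6, 4, 17, 13] (same object as b); b = [3, 6, 4, 17, 13] (same object as a)
`print(b)` → prints [3, 6, 4, 17, 13]
`x = (9, 2, 7)` → x = (9, 2, 7)
`y = x` → y = (9, 2, 7)
`x += (17, 91)` → x = (9, 2, 7, 17, 91)
`print(y)` → prints (9, 2, 7)

Answer:
[3, 6, 4, 17, 13]
(9, 2, 7)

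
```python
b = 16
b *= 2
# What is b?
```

Trace:
`b = 16` → b = 16
`b *= 2` → b = 32
So b = 32

Answer: 32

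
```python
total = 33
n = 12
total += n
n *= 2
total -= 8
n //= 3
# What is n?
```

Trace:
`total = 33` → total = 33
`n = 12` → n = 12
`total += n` → total = 45
`n *= 2` → n = 24
`total -= 8` → total = 37
`n //= 3` → n = 8
So n = 8

Answer: 8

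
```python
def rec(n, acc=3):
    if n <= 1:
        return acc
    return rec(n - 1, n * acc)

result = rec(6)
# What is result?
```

Accumulator trace (n, acc): (6, 3) -> (5, 18) -> (4, 90) -> (3, 360) -> (2, 1080) -> (1, 2160) -> return 2160

Answer: 2160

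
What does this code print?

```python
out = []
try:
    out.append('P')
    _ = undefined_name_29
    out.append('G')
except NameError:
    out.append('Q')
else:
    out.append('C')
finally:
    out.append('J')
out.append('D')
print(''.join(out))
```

Execution trace: 'P' (try body) → 'Q' (except NameError) → 'J' (finally) → 'D' (after the try/except). Output: PQJD

Answer: PQJD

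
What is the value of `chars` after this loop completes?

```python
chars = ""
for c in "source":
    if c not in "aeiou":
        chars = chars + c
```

Remove vowels from 'source'
`chars` takes the values: "" → "s" → "sr" → "src"

Answer: "src"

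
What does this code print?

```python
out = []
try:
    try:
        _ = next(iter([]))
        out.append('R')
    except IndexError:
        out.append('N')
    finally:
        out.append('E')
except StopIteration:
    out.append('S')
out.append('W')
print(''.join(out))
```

Execution trace: 'E' (finally) → 'S' (outer except StopIteration) → 'W' (after the try/except). Output: ESW

Answer: ESW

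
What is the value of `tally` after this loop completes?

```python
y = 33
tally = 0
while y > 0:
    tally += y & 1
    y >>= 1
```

Count set bits in 33 (binary: 0b100001)
`tally` takes the values: 0 → 1 → 2

Answer: 2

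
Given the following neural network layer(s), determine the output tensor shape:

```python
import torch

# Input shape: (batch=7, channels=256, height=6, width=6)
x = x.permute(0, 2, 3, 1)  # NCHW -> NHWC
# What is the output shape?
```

Input: (7, 256, 6, 6) -> Output: (7, 6, 6, 256)

Answer: (7, 6, 6, 256)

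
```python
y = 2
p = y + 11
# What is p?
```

Trace:
`y = 2` → y = 2
`p = y + 11` → p = 13
So p = 13

Answer: 13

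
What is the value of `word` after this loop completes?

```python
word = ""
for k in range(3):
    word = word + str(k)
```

Concatenate digits 0 to 2
`word` takes the values: "" → "0" → "01" → "012"

Answer: "012"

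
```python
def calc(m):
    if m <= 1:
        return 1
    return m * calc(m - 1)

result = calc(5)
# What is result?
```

calc(5) = 5 * 4 * 3 * 2 * 1 = 120

Answer: 120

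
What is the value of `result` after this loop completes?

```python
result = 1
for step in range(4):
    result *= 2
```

2^4 = 16
`result` takes the values: 1 → 2 → 4 → 8 → 16

Answer: 16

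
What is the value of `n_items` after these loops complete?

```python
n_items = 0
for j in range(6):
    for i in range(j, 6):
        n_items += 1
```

Upper triangle: 6 + 5 + ... + 1
`n_items` takes the values: 0 → 1 → 2 → 3 → 4 → 5 → 6 → 7 → 8 → 9 → 10 → 11 → 12 → 13 → 14 → 15 → 16 → 17 → 18 → 19 → 20 → 21

Answer: 21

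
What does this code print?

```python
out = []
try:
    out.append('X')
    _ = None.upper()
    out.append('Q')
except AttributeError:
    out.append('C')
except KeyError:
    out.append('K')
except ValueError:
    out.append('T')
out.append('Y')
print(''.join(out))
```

Execution trace: 'X' (try body) → 'C' (except AttributeError) → 'Y' (after the try/except). Output: XCY

Answer: XCY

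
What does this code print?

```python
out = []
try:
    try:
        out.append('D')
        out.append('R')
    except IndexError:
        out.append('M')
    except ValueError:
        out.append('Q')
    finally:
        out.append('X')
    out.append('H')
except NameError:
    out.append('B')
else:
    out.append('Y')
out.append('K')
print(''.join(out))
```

Execution trace: 'D' (inner try body) → 'R' (inner try body, no exception) → 'X' (inner finally) → 'H' (try body, no exception) → 'Y' (else) → 'K' (after the try/except). Output: DRXHYK

Answer: DRXHYK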